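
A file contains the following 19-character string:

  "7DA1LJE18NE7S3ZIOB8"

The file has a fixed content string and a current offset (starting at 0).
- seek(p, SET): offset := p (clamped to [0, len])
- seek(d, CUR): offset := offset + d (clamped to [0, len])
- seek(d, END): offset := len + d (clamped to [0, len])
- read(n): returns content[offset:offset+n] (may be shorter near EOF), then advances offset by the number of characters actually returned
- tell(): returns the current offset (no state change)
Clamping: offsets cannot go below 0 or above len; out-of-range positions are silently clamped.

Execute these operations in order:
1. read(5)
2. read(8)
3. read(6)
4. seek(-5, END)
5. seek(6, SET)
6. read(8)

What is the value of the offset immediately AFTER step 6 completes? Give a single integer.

After 1 (read(5)): returned '7DA1L', offset=5
After 2 (read(8)): returned 'JE18NE7S', offset=13
After 3 (read(6)): returned '3ZIOB8', offset=19
After 4 (seek(-5, END)): offset=14
After 5 (seek(6, SET)): offset=6
After 6 (read(8)): returned 'E18NE7S3', offset=14

Answer: 14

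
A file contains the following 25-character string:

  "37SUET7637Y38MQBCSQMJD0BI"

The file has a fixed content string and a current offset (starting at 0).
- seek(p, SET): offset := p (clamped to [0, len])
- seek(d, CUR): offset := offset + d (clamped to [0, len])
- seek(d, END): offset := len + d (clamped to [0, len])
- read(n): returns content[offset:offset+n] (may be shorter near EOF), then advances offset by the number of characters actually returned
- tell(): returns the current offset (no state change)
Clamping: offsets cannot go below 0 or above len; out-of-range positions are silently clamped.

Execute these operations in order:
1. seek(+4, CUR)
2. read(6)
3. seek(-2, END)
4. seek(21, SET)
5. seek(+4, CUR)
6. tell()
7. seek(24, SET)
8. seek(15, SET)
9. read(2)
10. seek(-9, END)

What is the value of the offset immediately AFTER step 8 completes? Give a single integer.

Answer: 15

Derivation:
After 1 (seek(+4, CUR)): offset=4
After 2 (read(6)): returned 'ET7637', offset=10
After 3 (seek(-2, END)): offset=23
After 4 (seek(21, SET)): offset=21
After 5 (seek(+4, CUR)): offset=25
After 6 (tell()): offset=25
After 7 (seek(24, SET)): offset=24
After 8 (seek(15, SET)): offset=15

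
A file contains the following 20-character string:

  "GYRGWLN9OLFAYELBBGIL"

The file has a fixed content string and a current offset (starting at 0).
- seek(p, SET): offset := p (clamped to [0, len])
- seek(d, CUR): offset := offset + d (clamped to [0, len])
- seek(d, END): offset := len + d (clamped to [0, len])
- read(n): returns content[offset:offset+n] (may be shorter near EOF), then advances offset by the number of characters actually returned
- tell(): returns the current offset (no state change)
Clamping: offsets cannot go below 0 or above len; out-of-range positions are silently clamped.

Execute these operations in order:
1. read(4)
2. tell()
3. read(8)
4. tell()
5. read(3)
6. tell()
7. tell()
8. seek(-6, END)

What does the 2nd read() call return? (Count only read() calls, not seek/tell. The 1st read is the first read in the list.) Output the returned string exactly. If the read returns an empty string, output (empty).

Answer: WLN9OLFA

Derivation:
After 1 (read(4)): returned 'GYRG', offset=4
After 2 (tell()): offset=4
After 3 (read(8)): returned 'WLN9OLFA', offset=12
After 4 (tell()): offset=12
After 5 (read(3)): returned 'YEL', offset=15
After 6 (tell()): offset=15
After 7 (tell()): offset=15
After 8 (seek(-6, END)): offset=14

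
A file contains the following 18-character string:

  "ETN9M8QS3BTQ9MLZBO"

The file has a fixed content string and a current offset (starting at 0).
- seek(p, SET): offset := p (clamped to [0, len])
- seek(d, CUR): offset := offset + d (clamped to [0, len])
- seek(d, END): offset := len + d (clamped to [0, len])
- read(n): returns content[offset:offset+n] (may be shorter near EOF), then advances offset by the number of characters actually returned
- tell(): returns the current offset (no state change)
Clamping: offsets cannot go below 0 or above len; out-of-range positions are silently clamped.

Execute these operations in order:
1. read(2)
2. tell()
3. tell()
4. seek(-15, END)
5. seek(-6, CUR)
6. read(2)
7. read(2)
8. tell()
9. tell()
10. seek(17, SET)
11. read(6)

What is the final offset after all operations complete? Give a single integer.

Answer: 18

Derivation:
After 1 (read(2)): returned 'ET', offset=2
After 2 (tell()): offset=2
After 3 (tell()): offset=2
After 4 (seek(-15, END)): offset=3
After 5 (seek(-6, CUR)): offset=0
After 6 (read(2)): returned 'ET', offset=2
After 7 (read(2)): returned 'N9', offset=4
After 8 (tell()): offset=4
After 9 (tell()): offset=4
After 10 (seek(17, SET)): offset=17
After 11 (read(6)): returned 'O', offset=18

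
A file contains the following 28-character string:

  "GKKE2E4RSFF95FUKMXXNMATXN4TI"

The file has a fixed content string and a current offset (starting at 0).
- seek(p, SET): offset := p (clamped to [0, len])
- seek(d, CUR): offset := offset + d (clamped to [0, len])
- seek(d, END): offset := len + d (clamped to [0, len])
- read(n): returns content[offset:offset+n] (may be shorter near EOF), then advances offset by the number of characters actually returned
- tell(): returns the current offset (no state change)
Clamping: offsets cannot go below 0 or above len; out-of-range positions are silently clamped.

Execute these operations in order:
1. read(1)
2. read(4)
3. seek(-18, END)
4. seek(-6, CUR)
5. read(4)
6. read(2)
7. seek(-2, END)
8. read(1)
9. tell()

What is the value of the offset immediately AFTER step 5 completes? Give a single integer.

Answer: 8

Derivation:
After 1 (read(1)): returned 'G', offset=1
After 2 (read(4)): returned 'KKE2', offset=5
After 3 (seek(-18, END)): offset=10
After 4 (seek(-6, CUR)): offset=4
After 5 (read(4)): returned '2E4R', offset=8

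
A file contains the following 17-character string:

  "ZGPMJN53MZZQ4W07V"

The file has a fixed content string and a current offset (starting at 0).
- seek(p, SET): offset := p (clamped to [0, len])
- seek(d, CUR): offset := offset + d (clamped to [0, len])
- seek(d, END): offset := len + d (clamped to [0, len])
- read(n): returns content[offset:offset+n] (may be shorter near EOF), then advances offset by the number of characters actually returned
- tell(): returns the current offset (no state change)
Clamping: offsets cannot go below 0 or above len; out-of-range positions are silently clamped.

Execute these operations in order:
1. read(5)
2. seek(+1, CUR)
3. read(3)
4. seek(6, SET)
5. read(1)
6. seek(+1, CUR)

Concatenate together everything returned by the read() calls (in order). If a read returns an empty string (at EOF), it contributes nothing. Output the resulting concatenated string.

Answer: ZGPMJ53M5

Derivation:
After 1 (read(5)): returned 'ZGPMJ', offset=5
After 2 (seek(+1, CUR)): offset=6
After 3 (read(3)): returned '53M', offset=9
After 4 (seek(6, SET)): offset=6
After 5 (read(1)): returned '5', offset=7
After 6 (seek(+1, CUR)): offset=8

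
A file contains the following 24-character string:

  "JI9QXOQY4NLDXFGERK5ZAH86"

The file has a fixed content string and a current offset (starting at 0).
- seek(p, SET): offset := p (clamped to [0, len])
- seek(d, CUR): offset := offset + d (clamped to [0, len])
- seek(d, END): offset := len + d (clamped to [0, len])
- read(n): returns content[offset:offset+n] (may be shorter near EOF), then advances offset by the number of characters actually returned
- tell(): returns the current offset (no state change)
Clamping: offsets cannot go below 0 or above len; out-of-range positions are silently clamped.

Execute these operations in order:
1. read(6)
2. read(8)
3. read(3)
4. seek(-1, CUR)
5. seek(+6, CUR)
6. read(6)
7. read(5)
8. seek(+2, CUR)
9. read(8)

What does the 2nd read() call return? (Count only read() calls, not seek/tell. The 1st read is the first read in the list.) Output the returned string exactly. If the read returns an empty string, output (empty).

After 1 (read(6)): returned 'JI9QXO', offset=6
After 2 (read(8)): returned 'QY4NLDXF', offset=14
After 3 (read(3)): returned 'GER', offset=17
After 4 (seek(-1, CUR)): offset=16
After 5 (seek(+6, CUR)): offset=22
After 6 (read(6)): returned '86', offset=24
After 7 (read(5)): returned '', offset=24
After 8 (seek(+2, CUR)): offset=24
After 9 (read(8)): returned '', offset=24

Answer: QY4NLDXF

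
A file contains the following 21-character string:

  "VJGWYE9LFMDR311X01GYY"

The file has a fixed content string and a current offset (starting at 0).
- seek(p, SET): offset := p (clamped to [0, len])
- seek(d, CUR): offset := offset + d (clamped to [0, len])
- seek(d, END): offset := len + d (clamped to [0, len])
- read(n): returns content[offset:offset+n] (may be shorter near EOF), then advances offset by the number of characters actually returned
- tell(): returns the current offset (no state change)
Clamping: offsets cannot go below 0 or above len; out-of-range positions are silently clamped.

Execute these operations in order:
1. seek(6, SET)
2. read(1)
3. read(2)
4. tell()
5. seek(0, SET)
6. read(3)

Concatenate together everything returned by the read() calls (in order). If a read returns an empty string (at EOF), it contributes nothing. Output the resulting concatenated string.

After 1 (seek(6, SET)): offset=6
After 2 (read(1)): returned '9', offset=7
After 3 (read(2)): returned 'LF', offset=9
After 4 (tell()): offset=9
After 5 (seek(0, SET)): offset=0
After 6 (read(3)): returned 'VJG', offset=3

Answer: 9LFVJG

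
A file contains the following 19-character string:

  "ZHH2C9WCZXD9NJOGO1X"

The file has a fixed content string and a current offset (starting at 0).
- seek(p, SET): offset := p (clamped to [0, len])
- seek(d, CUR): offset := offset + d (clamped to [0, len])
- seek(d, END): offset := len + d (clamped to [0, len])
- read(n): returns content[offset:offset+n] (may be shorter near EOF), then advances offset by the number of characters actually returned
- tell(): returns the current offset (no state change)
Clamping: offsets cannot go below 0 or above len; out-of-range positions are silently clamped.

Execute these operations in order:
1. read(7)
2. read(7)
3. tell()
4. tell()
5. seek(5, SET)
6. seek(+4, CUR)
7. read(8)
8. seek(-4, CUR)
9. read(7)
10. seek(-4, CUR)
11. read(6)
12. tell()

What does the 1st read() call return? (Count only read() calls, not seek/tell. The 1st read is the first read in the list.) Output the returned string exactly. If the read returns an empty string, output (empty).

Answer: ZHH2C9W

Derivation:
After 1 (read(7)): returned 'ZHH2C9W', offset=7
After 2 (read(7)): returned 'CZXD9NJ', offset=14
After 3 (tell()): offset=14
After 4 (tell()): offset=14
After 5 (seek(5, SET)): offset=5
After 6 (seek(+4, CUR)): offset=9
After 7 (read(8)): returned 'XD9NJOGO', offset=17
After 8 (seek(-4, CUR)): offset=13
After 9 (read(7)): returned 'JOGO1X', offset=19
After 10 (seek(-4, CUR)): offset=15
After 11 (read(6)): returned 'GO1X', offset=19
After 12 (tell()): offset=19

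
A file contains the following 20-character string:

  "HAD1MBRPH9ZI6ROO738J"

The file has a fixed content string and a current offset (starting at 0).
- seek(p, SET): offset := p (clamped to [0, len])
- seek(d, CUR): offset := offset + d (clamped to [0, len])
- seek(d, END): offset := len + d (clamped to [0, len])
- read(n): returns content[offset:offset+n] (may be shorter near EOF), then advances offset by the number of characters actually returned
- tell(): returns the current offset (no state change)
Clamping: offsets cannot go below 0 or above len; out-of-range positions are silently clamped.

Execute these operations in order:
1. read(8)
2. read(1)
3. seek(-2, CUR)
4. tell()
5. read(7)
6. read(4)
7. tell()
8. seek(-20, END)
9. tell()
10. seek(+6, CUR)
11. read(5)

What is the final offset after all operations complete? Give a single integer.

Answer: 11

Derivation:
After 1 (read(8)): returned 'HAD1MBRP', offset=8
After 2 (read(1)): returned 'H', offset=9
After 3 (seek(-2, CUR)): offset=7
After 4 (tell()): offset=7
After 5 (read(7)): returned 'PH9ZI6R', offset=14
After 6 (read(4)): returned 'OO73', offset=18
After 7 (tell()): offset=18
After 8 (seek(-20, END)): offset=0
After 9 (tell()): offset=0
After 10 (seek(+6, CUR)): offset=6
After 11 (read(5)): returned 'RPH9Z', offset=11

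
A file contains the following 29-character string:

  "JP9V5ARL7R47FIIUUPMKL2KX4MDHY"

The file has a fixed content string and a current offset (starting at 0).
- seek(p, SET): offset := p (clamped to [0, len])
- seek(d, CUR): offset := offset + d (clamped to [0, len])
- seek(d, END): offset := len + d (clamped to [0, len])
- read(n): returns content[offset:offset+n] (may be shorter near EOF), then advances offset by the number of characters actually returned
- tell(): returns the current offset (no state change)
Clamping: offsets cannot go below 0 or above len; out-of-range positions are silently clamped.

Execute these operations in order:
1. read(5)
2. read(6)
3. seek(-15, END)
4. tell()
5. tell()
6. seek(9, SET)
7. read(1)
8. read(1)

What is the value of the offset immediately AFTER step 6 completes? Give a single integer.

Answer: 9

Derivation:
After 1 (read(5)): returned 'JP9V5', offset=5
After 2 (read(6)): returned 'ARL7R4', offset=11
After 3 (seek(-15, END)): offset=14
After 4 (tell()): offset=14
After 5 (tell()): offset=14
After 6 (seek(9, SET)): offset=9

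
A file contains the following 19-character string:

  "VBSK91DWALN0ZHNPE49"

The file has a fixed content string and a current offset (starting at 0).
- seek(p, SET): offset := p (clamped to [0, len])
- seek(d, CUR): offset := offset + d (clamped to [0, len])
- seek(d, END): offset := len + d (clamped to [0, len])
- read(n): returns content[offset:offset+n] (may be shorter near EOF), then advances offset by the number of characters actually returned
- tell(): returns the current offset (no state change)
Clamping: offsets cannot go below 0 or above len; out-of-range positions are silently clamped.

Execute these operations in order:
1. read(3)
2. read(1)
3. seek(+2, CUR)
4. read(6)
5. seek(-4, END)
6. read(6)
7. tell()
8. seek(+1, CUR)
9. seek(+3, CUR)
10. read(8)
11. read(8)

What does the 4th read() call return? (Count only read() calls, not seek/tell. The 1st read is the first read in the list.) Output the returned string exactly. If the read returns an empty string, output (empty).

After 1 (read(3)): returned 'VBS', offset=3
After 2 (read(1)): returned 'K', offset=4
After 3 (seek(+2, CUR)): offset=6
After 4 (read(6)): returned 'DWALN0', offset=12
After 5 (seek(-4, END)): offset=15
After 6 (read(6)): returned 'PE49', offset=19
After 7 (tell()): offset=19
After 8 (seek(+1, CUR)): offset=19
After 9 (seek(+3, CUR)): offset=19
After 10 (read(8)): returned '', offset=19
After 11 (read(8)): returned '', offset=19

Answer: PE49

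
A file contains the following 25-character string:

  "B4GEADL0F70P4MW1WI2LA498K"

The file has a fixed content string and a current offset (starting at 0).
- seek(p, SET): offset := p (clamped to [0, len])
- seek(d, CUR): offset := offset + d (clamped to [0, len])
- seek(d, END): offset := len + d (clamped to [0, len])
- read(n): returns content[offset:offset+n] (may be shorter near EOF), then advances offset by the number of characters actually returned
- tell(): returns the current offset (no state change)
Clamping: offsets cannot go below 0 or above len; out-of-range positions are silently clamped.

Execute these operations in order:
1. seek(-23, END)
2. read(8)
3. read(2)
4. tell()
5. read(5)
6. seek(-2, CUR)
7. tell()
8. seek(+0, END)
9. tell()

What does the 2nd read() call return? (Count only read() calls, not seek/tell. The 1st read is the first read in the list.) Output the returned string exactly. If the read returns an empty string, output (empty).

After 1 (seek(-23, END)): offset=2
After 2 (read(8)): returned 'GEADL0F7', offset=10
After 3 (read(2)): returned '0P', offset=12
After 4 (tell()): offset=12
After 5 (read(5)): returned '4MW1W', offset=17
After 6 (seek(-2, CUR)): offset=15
After 7 (tell()): offset=15
After 8 (seek(+0, END)): offset=25
After 9 (tell()): offset=25

Answer: 0P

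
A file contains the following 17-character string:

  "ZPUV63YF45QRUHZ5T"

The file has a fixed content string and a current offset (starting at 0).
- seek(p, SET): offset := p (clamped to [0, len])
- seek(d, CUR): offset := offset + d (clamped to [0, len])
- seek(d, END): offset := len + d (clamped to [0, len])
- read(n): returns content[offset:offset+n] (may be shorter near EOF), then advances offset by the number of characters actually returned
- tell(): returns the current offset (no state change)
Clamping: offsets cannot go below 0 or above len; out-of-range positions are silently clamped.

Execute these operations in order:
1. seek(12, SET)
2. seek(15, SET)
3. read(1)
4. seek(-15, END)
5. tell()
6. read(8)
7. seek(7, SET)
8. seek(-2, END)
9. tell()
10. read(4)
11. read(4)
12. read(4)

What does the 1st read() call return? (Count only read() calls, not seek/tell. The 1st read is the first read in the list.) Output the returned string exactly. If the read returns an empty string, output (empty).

After 1 (seek(12, SET)): offset=12
After 2 (seek(15, SET)): offset=15
After 3 (read(1)): returned '5', offset=16
After 4 (seek(-15, END)): offset=2
After 5 (tell()): offset=2
After 6 (read(8)): returned 'UV63YF45', offset=10
After 7 (seek(7, SET)): offset=7
After 8 (seek(-2, END)): offset=15
After 9 (tell()): offset=15
After 10 (read(4)): returned '5T', offset=17
After 11 (read(4)): returned '', offset=17
After 12 (read(4)): returned '', offset=17

Answer: 5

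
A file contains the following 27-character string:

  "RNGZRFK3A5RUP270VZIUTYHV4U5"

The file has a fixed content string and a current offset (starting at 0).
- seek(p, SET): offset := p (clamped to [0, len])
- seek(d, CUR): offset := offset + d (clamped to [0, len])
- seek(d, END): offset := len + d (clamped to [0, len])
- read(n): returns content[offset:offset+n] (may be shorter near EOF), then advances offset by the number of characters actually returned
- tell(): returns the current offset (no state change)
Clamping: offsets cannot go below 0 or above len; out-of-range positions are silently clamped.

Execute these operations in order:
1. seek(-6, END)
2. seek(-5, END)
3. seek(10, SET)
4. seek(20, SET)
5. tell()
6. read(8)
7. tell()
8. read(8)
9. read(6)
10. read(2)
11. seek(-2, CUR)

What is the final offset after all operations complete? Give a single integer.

Answer: 25

Derivation:
After 1 (seek(-6, END)): offset=21
After 2 (seek(-5, END)): offset=22
After 3 (seek(10, SET)): offset=10
After 4 (seek(20, SET)): offset=20
After 5 (tell()): offset=20
After 6 (read(8)): returned 'TYHV4U5', offset=27
After 7 (tell()): offset=27
After 8 (read(8)): returned '', offset=27
After 9 (read(6)): returned '', offset=27
After 10 (read(2)): returned '', offset=27
After 11 (seek(-2, CUR)): offset=25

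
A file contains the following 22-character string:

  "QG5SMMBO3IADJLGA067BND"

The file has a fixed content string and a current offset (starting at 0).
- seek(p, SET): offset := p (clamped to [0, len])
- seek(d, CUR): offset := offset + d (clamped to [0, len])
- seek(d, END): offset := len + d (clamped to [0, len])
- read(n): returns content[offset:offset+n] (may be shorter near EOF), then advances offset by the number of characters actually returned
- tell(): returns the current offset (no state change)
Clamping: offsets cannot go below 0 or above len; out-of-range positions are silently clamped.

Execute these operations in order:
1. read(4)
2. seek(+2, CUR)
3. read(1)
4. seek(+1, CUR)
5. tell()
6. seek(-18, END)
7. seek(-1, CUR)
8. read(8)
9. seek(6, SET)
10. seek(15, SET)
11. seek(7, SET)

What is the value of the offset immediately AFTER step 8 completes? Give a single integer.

Answer: 11

Derivation:
After 1 (read(4)): returned 'QG5S', offset=4
After 2 (seek(+2, CUR)): offset=6
After 3 (read(1)): returned 'B', offset=7
After 4 (seek(+1, CUR)): offset=8
After 5 (tell()): offset=8
After 6 (seek(-18, END)): offset=4
After 7 (seek(-1, CUR)): offset=3
After 8 (read(8)): returned 'SMMBO3IA', offset=11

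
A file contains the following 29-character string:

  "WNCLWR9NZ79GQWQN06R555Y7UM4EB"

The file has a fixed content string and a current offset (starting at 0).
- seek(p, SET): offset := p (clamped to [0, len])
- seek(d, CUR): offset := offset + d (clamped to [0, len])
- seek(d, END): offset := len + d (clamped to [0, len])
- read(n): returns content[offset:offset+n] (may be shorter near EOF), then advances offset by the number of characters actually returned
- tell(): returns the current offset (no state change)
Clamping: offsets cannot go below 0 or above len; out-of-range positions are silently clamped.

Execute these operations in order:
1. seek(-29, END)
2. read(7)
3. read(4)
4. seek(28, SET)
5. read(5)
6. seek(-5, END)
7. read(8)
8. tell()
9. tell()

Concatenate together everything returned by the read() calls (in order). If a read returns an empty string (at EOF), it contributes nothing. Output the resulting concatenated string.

After 1 (seek(-29, END)): offset=0
After 2 (read(7)): returned 'WNCLWR9', offset=7
After 3 (read(4)): returned 'NZ79', offset=11
After 4 (seek(28, SET)): offset=28
After 5 (read(5)): returned 'B', offset=29
After 6 (seek(-5, END)): offset=24
After 7 (read(8)): returned 'UM4EB', offset=29
After 8 (tell()): offset=29
After 9 (tell()): offset=29

Answer: WNCLWR9NZ79BUM4EB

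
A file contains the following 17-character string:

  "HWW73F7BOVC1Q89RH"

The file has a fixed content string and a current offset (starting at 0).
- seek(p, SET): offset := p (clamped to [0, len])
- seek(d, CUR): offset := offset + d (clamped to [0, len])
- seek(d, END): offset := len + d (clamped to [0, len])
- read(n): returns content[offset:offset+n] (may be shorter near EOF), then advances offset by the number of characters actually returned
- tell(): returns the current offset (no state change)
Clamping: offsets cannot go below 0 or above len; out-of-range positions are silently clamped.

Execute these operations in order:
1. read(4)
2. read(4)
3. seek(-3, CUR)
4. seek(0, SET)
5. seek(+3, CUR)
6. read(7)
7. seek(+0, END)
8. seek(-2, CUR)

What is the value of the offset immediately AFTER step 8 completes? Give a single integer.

After 1 (read(4)): returned 'HWW7', offset=4
After 2 (read(4)): returned '3F7B', offset=8
After 3 (seek(-3, CUR)): offset=5
After 4 (seek(0, SET)): offset=0
After 5 (seek(+3, CUR)): offset=3
After 6 (read(7)): returned '73F7BOV', offset=10
After 7 (seek(+0, END)): offset=17
After 8 (seek(-2, CUR)): offset=15

Answer: 15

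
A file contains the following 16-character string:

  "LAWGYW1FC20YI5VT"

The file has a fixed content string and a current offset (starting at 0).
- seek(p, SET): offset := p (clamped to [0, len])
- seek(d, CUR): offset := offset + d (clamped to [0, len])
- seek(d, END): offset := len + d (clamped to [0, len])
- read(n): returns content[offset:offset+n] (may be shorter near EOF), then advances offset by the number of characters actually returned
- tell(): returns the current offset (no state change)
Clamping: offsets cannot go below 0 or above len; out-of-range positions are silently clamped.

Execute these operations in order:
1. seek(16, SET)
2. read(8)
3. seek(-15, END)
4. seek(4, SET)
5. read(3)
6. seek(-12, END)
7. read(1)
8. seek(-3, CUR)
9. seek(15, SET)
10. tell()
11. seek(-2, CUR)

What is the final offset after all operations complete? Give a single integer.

Answer: 13

Derivation:
After 1 (seek(16, SET)): offset=16
After 2 (read(8)): returned '', offset=16
After 3 (seek(-15, END)): offset=1
After 4 (seek(4, SET)): offset=4
After 5 (read(3)): returned 'YW1', offset=7
After 6 (seek(-12, END)): offset=4
After 7 (read(1)): returned 'Y', offset=5
After 8 (seek(-3, CUR)): offset=2
After 9 (seek(15, SET)): offset=15
After 10 (tell()): offset=15
After 11 (seek(-2, CUR)): offset=13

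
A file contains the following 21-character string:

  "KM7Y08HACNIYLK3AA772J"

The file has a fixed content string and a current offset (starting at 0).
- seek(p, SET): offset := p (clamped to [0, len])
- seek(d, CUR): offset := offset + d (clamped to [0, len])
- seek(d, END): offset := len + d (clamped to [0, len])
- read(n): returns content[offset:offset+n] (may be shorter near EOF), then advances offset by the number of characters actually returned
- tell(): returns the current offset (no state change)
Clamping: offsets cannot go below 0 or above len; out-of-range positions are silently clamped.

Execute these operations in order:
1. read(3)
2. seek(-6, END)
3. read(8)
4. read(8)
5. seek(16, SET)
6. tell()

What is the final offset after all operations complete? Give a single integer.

After 1 (read(3)): returned 'KM7', offset=3
After 2 (seek(-6, END)): offset=15
After 3 (read(8)): returned 'AA772J', offset=21
After 4 (read(8)): returned '', offset=21
After 5 (seek(16, SET)): offset=16
After 6 (tell()): offset=16

Answer: 16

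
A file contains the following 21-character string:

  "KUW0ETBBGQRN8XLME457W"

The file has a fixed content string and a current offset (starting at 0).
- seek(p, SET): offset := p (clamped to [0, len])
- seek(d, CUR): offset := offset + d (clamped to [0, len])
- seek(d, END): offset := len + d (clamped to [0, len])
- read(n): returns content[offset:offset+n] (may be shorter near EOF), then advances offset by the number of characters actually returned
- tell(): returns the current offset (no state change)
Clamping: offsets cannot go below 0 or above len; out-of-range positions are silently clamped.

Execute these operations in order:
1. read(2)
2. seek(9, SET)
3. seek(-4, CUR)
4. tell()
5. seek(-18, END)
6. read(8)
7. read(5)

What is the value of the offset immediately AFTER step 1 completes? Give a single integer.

After 1 (read(2)): returned 'KU', offset=2

Answer: 2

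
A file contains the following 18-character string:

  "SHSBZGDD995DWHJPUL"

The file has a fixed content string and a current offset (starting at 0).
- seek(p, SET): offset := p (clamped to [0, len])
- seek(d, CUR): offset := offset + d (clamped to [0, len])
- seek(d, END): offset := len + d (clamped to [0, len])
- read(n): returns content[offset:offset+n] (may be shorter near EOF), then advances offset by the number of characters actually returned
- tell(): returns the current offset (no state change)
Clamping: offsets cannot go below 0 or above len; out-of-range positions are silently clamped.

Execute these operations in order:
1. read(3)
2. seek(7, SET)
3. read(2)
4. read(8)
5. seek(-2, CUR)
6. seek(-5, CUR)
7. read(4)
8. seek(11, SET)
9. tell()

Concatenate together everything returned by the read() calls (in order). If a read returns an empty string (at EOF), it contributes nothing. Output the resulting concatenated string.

After 1 (read(3)): returned 'SHS', offset=3
After 2 (seek(7, SET)): offset=7
After 3 (read(2)): returned 'D9', offset=9
After 4 (read(8)): returned '95DWHJPU', offset=17
After 5 (seek(-2, CUR)): offset=15
After 6 (seek(-5, CUR)): offset=10
After 7 (read(4)): returned '5DWH', offset=14
After 8 (seek(11, SET)): offset=11
After 9 (tell()): offset=11

Answer: SHSD995DWHJPU5DWH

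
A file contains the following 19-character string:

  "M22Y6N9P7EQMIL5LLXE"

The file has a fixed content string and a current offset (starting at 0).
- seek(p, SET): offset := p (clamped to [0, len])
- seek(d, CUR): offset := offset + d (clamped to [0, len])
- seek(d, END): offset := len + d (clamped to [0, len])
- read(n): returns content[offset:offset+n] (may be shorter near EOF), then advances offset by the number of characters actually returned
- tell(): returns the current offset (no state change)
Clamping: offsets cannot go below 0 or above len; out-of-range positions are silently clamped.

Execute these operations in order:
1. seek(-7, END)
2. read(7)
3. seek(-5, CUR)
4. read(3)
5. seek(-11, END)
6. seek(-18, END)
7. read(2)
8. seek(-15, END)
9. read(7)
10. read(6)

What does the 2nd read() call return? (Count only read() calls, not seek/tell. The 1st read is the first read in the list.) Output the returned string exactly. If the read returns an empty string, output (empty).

Answer: 5LL

Derivation:
After 1 (seek(-7, END)): offset=12
After 2 (read(7)): returned 'IL5LLXE', offset=19
After 3 (seek(-5, CUR)): offset=14
After 4 (read(3)): returned '5LL', offset=17
After 5 (seek(-11, END)): offset=8
After 6 (seek(-18, END)): offset=1
After 7 (read(2)): returned '22', offset=3
After 8 (seek(-15, END)): offset=4
After 9 (read(7)): returned '6N9P7EQ', offset=11
After 10 (read(6)): returned 'MIL5LL', offset=17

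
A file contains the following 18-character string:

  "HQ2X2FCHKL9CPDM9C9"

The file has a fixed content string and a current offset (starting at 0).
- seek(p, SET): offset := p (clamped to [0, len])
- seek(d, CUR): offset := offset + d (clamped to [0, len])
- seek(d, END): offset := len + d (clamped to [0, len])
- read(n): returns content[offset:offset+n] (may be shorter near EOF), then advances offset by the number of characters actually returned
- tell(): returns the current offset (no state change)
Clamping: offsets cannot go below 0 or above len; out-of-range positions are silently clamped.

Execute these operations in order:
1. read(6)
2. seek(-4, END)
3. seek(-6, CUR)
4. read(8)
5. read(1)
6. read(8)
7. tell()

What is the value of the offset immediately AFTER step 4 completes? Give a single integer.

After 1 (read(6)): returned 'HQ2X2F', offset=6
After 2 (seek(-4, END)): offset=14
After 3 (seek(-6, CUR)): offset=8
After 4 (read(8)): returned 'KL9CPDM9', offset=16

Answer: 16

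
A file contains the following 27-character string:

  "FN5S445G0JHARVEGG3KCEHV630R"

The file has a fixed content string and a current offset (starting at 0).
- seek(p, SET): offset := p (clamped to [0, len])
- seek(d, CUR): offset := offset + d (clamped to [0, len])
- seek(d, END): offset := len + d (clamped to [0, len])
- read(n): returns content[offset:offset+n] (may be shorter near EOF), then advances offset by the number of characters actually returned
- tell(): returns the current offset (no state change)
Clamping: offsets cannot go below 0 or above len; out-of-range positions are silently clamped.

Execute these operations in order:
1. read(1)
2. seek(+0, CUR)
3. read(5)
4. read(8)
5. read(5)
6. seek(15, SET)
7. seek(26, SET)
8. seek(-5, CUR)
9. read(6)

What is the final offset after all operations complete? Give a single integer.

Answer: 27

Derivation:
After 1 (read(1)): returned 'F', offset=1
After 2 (seek(+0, CUR)): offset=1
After 3 (read(5)): returned 'N5S44', offset=6
After 4 (read(8)): returned '5G0JHARV', offset=14
After 5 (read(5)): returned 'EGG3K', offset=19
After 6 (seek(15, SET)): offset=15
After 7 (seek(26, SET)): offset=26
After 8 (seek(-5, CUR)): offset=21
After 9 (read(6)): returned 'HV630R', offset=27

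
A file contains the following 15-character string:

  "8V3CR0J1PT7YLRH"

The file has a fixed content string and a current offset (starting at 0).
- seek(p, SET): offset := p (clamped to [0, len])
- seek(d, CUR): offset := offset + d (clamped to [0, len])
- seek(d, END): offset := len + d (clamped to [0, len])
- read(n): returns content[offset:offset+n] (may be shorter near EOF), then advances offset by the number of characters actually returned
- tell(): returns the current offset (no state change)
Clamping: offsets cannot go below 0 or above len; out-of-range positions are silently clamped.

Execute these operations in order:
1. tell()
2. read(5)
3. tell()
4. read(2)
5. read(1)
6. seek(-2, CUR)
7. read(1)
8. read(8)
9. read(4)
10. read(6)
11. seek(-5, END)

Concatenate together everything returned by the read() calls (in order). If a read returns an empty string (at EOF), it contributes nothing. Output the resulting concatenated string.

Answer: 8V3CR0J1J1PT7YLRH

Derivation:
After 1 (tell()): offset=0
After 2 (read(5)): returned '8V3CR', offset=5
After 3 (tell()): offset=5
After 4 (read(2)): returned '0J', offset=7
After 5 (read(1)): returned '1', offset=8
After 6 (seek(-2, CUR)): offset=6
After 7 (read(1)): returned 'J', offset=7
After 8 (read(8)): returned '1PT7YLRH', offset=15
After 9 (read(4)): returned '', offset=15
After 10 (read(6)): returned '', offset=15
After 11 (seek(-5, END)): offset=10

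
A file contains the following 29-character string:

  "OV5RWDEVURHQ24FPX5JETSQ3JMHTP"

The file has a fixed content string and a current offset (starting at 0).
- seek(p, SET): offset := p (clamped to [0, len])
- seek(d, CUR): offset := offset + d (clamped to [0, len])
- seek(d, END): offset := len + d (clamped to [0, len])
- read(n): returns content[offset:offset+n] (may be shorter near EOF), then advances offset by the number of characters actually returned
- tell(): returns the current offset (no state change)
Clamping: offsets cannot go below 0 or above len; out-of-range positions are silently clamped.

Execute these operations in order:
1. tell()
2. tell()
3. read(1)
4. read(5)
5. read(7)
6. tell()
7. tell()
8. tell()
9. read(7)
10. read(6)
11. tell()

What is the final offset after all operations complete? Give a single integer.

After 1 (tell()): offset=0
After 2 (tell()): offset=0
After 3 (read(1)): returned 'O', offset=1
After 4 (read(5)): returned 'V5RWD', offset=6
After 5 (read(7)): returned 'EVURHQ2', offset=13
After 6 (tell()): offset=13
After 7 (tell()): offset=13
After 8 (tell()): offset=13
After 9 (read(7)): returned '4FPX5JE', offset=20
After 10 (read(6)): returned 'TSQ3JM', offset=26
After 11 (tell()): offset=26

Answer: 26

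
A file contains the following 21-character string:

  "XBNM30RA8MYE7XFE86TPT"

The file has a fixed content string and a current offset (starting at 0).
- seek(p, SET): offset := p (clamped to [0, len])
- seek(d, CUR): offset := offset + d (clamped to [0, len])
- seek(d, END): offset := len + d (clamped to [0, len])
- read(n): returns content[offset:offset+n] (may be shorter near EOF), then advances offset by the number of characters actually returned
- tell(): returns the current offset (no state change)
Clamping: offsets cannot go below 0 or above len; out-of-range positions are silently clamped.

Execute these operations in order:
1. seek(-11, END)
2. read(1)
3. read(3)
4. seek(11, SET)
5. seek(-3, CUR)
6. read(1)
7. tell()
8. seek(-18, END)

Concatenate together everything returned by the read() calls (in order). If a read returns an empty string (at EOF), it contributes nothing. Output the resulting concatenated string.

After 1 (seek(-11, END)): offset=10
After 2 (read(1)): returned 'Y', offset=11
After 3 (read(3)): returned 'E7X', offset=14
After 4 (seek(11, SET)): offset=11
After 5 (seek(-3, CUR)): offset=8
After 6 (read(1)): returned '8', offset=9
After 7 (tell()): offset=9
After 8 (seek(-18, END)): offset=3

Answer: YE7X8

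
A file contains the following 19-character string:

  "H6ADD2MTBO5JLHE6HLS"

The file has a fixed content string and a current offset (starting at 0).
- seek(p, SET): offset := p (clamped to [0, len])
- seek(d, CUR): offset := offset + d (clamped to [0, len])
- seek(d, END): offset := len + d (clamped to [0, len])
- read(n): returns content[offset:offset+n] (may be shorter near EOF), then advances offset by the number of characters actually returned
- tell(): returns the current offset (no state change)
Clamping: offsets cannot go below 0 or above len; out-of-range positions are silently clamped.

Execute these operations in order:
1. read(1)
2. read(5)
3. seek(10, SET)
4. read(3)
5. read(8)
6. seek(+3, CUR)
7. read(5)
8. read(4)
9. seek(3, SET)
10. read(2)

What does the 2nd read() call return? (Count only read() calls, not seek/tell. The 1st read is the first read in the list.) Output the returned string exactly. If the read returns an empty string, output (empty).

Answer: 6ADD2

Derivation:
After 1 (read(1)): returned 'H', offset=1
After 2 (read(5)): returned '6ADD2', offset=6
After 3 (seek(10, SET)): offset=10
After 4 (read(3)): returned '5JL', offset=13
After 5 (read(8)): returned 'HE6HLS', offset=19
After 6 (seek(+3, CUR)): offset=19
After 7 (read(5)): returned '', offset=19
After 8 (read(4)): returned '', offset=19
After 9 (seek(3, SET)): offset=3
After 10 (read(2)): returned 'DD', offset=5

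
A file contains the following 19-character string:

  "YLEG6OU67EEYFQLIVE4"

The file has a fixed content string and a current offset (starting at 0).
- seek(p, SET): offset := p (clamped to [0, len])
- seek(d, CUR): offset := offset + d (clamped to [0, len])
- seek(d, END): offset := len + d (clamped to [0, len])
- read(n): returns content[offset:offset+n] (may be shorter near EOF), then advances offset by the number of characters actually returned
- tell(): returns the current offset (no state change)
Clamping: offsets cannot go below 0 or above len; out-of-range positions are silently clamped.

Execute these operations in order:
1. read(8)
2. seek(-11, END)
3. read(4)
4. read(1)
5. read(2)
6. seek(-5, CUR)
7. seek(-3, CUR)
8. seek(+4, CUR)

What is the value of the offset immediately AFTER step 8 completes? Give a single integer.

After 1 (read(8)): returned 'YLEG6OU6', offset=8
After 2 (seek(-11, END)): offset=8
After 3 (read(4)): returned '7EEY', offset=12
After 4 (read(1)): returned 'F', offset=13
After 5 (read(2)): returned 'QL', offset=15
After 6 (seek(-5, CUR)): offset=10
After 7 (seek(-3, CUR)): offset=7
After 8 (seek(+4, CUR)): offset=11

Answer: 11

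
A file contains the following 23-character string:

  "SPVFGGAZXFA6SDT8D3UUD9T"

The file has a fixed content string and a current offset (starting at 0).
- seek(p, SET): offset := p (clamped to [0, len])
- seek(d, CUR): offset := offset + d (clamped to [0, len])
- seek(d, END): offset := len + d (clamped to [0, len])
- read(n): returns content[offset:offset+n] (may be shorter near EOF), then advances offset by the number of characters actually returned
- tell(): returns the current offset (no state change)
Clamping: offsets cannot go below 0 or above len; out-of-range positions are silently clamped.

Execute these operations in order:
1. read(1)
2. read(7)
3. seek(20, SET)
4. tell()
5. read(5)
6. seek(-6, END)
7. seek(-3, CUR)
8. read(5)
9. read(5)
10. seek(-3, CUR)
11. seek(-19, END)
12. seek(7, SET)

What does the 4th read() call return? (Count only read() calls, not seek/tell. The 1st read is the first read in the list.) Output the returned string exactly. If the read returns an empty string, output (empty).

After 1 (read(1)): returned 'S', offset=1
After 2 (read(7)): returned 'PVFGGAZ', offset=8
After 3 (seek(20, SET)): offset=20
After 4 (tell()): offset=20
After 5 (read(5)): returned 'D9T', offset=23
After 6 (seek(-6, END)): offset=17
After 7 (seek(-3, CUR)): offset=14
After 8 (read(5)): returned 'T8D3U', offset=19
After 9 (read(5)): returned 'UD9T', offset=23
After 10 (seek(-3, CUR)): offset=20
After 11 (seek(-19, END)): offset=4
After 12 (seek(7, SET)): offset=7

Answer: T8D3U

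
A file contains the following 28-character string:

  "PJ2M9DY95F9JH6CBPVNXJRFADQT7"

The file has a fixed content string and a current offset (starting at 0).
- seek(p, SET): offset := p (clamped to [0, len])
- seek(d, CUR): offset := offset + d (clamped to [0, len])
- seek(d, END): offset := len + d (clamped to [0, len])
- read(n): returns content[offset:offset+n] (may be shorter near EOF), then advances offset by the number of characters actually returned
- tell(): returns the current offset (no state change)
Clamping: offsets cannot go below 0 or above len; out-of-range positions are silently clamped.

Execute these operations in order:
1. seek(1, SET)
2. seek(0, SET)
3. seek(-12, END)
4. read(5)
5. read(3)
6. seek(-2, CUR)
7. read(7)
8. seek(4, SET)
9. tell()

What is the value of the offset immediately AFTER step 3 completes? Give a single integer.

After 1 (seek(1, SET)): offset=1
After 2 (seek(0, SET)): offset=0
After 3 (seek(-12, END)): offset=16

Answer: 16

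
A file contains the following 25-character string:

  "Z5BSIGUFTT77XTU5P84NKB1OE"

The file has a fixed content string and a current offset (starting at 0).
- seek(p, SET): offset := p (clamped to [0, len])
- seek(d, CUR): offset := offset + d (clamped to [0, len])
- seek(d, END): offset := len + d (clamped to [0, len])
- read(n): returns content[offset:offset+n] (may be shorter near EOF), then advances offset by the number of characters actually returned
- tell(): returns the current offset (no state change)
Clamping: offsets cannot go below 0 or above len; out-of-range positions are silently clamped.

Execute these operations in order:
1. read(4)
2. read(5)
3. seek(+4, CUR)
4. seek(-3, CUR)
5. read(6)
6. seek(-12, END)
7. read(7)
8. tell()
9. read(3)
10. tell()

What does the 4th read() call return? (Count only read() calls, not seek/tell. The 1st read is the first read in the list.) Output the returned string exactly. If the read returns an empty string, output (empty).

Answer: TU5P84N

Derivation:
After 1 (read(4)): returned 'Z5BS', offset=4
After 2 (read(5)): returned 'IGUFT', offset=9
After 3 (seek(+4, CUR)): offset=13
After 4 (seek(-3, CUR)): offset=10
After 5 (read(6)): returned '77XTU5', offset=16
After 6 (seek(-12, END)): offset=13
After 7 (read(7)): returned 'TU5P84N', offset=20
After 8 (tell()): offset=20
After 9 (read(3)): returned 'KB1', offset=23
After 10 (tell()): offset=23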